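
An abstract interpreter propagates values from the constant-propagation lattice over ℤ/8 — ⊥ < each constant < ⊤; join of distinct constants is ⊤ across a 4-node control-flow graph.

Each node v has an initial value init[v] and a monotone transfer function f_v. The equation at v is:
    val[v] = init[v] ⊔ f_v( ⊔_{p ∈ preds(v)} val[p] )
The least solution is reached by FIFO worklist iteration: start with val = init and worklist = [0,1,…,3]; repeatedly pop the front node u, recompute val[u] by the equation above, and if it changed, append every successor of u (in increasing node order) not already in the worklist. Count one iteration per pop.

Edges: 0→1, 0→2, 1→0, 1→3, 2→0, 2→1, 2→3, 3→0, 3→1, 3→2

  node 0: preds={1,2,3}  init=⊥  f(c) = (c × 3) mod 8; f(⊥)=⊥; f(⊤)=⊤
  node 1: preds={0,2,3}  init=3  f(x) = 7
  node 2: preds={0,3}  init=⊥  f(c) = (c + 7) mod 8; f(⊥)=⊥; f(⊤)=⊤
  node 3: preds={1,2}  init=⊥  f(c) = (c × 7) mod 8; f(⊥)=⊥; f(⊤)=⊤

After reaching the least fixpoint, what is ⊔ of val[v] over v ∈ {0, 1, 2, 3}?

⊤

Trace (10 dequeues):
  [1] u=0 | in 3 | out 1 | prev ⊥ | push {}
  [2] u=1 | in 1 | out ⊤ | prev 3 | push {0}
  [3] u=2 | in 1 | out 0 | prev ⊥ | push {1}
  [4] u=3 | in ⊤ | out ⊤ | prev ⊥ | push {2}
  [5] u=0 | in ⊤ | out ⊤ | prev 1 | push {}
  [6] u=1 | in ⊤ | out ⊤ | ==
  [7] u=2 | in ⊤ | out ⊤ | prev 0 | push {0,1,3}
  [8] u=0 | in ⊤ | out ⊤ | ==
  [9] u=1 | in ⊤ | out ⊤ | ==
  [10] u=3 | in ⊤ | out ⊤ | ==

Converged values:
  [0] ⊤
  [1] ⊤
  [2] ⊤
  [3] ⊤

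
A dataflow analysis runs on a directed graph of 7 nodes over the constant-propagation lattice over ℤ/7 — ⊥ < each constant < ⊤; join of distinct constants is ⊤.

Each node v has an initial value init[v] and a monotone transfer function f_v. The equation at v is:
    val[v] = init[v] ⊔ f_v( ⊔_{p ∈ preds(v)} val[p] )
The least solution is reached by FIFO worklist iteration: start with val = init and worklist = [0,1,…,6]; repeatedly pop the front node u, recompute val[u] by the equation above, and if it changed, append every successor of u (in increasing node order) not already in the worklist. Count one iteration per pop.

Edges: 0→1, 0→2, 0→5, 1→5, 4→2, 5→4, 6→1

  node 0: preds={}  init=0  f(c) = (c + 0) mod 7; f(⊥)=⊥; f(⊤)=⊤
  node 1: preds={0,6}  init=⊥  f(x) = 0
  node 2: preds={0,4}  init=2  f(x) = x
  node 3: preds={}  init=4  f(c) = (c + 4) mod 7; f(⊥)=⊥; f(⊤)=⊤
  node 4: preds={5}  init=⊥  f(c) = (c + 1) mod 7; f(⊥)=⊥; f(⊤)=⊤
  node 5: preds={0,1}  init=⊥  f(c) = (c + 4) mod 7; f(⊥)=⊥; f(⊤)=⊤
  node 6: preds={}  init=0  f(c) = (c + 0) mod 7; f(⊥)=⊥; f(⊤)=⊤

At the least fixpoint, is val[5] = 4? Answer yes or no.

yes

Worklist (9 pops):
  #1 pop 0: in=⊥ → 0 (no change)
  #2 pop 1: in=0 → 0 (was ⊥); enqueue []
  #3 pop 2: in=0 → ⊤ (was 2); enqueue []
  #4 pop 3: in=⊥ → 4 (no change)
  #5 pop 4: in=⊥ → ⊥ (no change)
  #6 pop 5: in=0 → 4 (was ⊥); enqueue [4]
  #7 pop 6: in=⊥ → 0 (no change)
  #8 pop 4: in=4 → 5 (was ⊥); enqueue [2]
  #9 pop 2: in=⊤ → ⊤ (no change)

Fixpoint:
  val[0] = 0
  val[1] = 0
  val[2] = ⊤
  val[3] = 4
  val[4] = 5
  val[5] = 4
  val[6] = 0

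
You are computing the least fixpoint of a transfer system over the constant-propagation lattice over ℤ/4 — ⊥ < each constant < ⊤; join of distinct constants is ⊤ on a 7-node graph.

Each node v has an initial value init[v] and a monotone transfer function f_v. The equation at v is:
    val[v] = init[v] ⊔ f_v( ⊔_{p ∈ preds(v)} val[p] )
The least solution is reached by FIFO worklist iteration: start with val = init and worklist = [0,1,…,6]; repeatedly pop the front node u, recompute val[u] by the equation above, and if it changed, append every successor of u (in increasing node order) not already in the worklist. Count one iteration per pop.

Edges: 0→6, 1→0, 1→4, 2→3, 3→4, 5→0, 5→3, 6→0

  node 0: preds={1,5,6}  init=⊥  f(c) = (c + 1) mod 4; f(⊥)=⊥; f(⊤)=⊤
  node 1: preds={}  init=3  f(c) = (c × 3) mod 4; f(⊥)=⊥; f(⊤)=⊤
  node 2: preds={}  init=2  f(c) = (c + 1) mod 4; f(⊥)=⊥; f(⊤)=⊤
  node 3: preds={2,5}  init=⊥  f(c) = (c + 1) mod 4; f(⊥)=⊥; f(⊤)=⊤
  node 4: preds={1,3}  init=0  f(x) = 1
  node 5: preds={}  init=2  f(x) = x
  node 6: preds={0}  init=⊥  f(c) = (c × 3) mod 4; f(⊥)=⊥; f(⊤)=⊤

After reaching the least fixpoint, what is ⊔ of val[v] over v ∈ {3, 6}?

⊤

Worklist (8 pops):
  #1 pop 0: in=⊤ → ⊤ (was ⊥); enqueue []
  #2 pop 1: in=⊥ → 3 (no change)
  #3 pop 2: in=⊥ → 2 (no change)
  #4 pop 3: in=2 → 3 (was ⊥); enqueue []
  #5 pop 4: in=3 → ⊤ (was 0); enqueue []
  #6 pop 5: in=⊥ → 2 (no change)
  #7 pop 6: in=⊤ → ⊤ (was ⊥); enqueue [0]
  #8 pop 0: in=⊤ → ⊤ (no change)

Fixpoint:
  val[0] = ⊤
  val[1] = 3
  val[2] = 2
  val[3] = 3
  val[4] = ⊤
  val[5] = 2
  val[6] = ⊤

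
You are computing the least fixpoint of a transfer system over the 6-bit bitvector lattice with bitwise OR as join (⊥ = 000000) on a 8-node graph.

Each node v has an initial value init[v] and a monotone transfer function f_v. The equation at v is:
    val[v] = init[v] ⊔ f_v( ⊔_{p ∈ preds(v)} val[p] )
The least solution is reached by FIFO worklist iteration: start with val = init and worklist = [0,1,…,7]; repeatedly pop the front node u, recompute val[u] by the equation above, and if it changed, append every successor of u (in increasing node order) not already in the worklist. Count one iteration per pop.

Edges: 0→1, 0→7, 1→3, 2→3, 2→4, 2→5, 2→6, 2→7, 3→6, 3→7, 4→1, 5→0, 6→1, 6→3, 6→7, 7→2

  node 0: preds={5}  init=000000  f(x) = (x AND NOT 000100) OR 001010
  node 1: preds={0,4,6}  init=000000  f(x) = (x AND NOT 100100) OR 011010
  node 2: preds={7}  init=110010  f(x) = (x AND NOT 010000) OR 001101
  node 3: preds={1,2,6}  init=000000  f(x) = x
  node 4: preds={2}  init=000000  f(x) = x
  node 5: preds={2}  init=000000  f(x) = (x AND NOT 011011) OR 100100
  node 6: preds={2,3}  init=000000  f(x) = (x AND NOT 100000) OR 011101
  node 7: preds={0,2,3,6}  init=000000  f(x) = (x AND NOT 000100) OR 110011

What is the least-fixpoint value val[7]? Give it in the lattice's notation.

111011

Iteration log — 14 steps:
  step 1. node 0  ⊔preds=000000  new=001010  old=000000  +wl: 
  step 2. node 1  ⊔preds=001010  new=011010  old=000000  +wl: 
  step 3. node 2  ⊔preds=000000  new=111111  old=110010  +wl: 
  step 4. node 3  ⊔preds=111111  new=111111  old=000000  +wl: 
  step 5. node 4  ⊔preds=111111  new=111111  old=000000  +wl: 1
  step 6. node 5  ⊔preds=111111  new=100100  old=000000  +wl: 0
  step 7. node 6  ⊔preds=111111  new=011111  old=000000  +wl: 3
  step 8. node 7  ⊔preds=111111  new=111011  old=000000  +wl: 2
  step 9. node 1  ⊔preds=111111  new=011011  old=011010  +wl: 
  step 10. node 0  ⊔preds=100100  new=101010  old=001010  +wl: 1,7
  step 11. node 3  ⊔preds=111111  new=111111  stable
  step 12. node 2  ⊔preds=111011  new=111111  stable
  step 13. node 1  ⊔preds=111111  new=011011  stable
  step 14. node 7  ⊔preds=111111  new=111011  stable

Least fixpoint reached:
  node 0: 101010
  node 1: 011011
  node 2: 111111
  node 3: 111111
  node 4: 111111
  node 5: 100100
  node 6: 011111
  node 7: 111011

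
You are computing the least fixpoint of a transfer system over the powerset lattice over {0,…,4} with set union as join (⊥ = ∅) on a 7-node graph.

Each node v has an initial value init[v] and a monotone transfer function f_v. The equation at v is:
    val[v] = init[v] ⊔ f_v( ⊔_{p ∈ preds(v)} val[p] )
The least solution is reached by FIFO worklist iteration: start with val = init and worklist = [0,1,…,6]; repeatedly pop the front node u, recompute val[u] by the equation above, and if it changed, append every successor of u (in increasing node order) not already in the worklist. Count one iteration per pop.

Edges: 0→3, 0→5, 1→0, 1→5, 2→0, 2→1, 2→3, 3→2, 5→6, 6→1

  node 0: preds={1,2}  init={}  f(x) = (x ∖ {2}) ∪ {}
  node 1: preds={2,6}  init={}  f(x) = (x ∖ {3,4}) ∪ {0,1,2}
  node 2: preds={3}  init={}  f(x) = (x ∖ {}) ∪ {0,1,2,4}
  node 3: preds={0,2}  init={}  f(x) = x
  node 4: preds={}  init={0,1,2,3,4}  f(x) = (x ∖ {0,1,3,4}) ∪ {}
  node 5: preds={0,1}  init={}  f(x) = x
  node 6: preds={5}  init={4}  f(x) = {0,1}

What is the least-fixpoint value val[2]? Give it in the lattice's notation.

Iteration log — 13 steps:
  step 1. node 0  ⊔preds={}  new={}  stable
  step 2. node 1  ⊔preds={4}  new={0,1,2}  old={}  +wl: 0
  step 3. node 2  ⊔preds={}  new={0,1,2,4}  old={}  +wl: 1
  step 4. node 3  ⊔preds={0,1,2,4}  new={0,1,2,4}  old={}  +wl: 2
  step 5. node 4  ⊔preds={}  new={0,1,2,3,4}  stable
  step 6. node 5  ⊔preds={0,1,2}  new={0,1,2}  old={}  +wl: 
  step 7. node 6  ⊔preds={0,1,2}  new={0,1,4}  old={4}  +wl: 
  step 8. node 0  ⊔preds={0,1,2,4}  new={0,1,4}  old={}  +wl: 3,5
  step 9. node 1  ⊔preds={0,1,2,4}  new={0,1,2}  stable
  step 10. node 2  ⊔preds={0,1,2,4}  new={0,1,2,4}  stable
  step 11. node 3  ⊔preds={0,1,2,4}  new={0,1,2,4}  stable
  step 12. node 5  ⊔preds={0,1,2,4}  new={0,1,2,4}  old={0,1,2}  +wl: 6
  step 13. node 6  ⊔preds={0,1,2,4}  new={0,1,4}  stable

Least fixpoint reached:
  node 0: {0,1,4}
  node 1: {0,1,2}
  node 2: {0,1,2,4}
  node 3: {0,1,2,4}
  node 4: {0,1,2,3,4}
  node 5: {0,1,2,4}
  node 6: {0,1,4}

{0,1,2,4}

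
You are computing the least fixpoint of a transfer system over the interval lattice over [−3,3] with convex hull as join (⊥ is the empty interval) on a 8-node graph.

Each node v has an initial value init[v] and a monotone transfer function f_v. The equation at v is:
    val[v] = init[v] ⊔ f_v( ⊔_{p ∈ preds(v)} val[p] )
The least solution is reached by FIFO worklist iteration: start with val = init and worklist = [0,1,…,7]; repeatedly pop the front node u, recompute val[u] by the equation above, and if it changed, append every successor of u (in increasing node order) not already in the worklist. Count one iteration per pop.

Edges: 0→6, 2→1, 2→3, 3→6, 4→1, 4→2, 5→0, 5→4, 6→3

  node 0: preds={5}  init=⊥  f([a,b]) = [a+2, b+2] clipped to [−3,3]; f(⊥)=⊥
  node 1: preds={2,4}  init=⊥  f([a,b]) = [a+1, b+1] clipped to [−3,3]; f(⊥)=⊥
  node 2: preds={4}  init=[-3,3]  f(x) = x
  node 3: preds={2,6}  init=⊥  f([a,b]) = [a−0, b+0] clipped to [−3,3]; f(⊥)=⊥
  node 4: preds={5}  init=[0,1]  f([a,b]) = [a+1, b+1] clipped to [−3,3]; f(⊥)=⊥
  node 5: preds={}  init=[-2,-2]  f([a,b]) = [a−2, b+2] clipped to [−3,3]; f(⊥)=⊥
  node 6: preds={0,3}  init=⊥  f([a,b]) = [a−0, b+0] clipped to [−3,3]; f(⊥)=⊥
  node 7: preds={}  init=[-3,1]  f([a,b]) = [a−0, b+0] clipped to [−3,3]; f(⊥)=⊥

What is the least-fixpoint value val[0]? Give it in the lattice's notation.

Iteration log — 11 steps:
  step 1. node 0  ⊔preds=[-2,-2]  new=[0,0]  old=⊥  +wl: 
  step 2. node 1  ⊔preds=[-3,3]  new=[-2,3]  old=⊥  +wl: 
  step 3. node 2  ⊔preds=[0,1]  new=[-3,3]  stable
  step 4. node 3  ⊔preds=[-3,3]  new=[-3,3]  old=⊥  +wl: 
  step 5. node 4  ⊔preds=[-2,-2]  new=[-1,1]  old=[0,1]  +wl: 1,2
  step 6. node 5  ⊔preds=⊥  new=[-2,-2]  stable
  step 7. node 6  ⊔preds=[-3,3]  new=[-3,3]  old=⊥  +wl: 3
  step 8. node 7  ⊔preds=⊥  new=[-3,1]  stable
  step 9. node 1  ⊔preds=[-3,3]  new=[-2,3]  stable
  step 10. node 2  ⊔preds=[-1,1]  new=[-3,3]  stable
  step 11. node 3  ⊔preds=[-3,3]  new=[-3,3]  stable

Least fixpoint reached:
  node 0: [0,0]
  node 1: [-2,3]
  node 2: [-3,3]
  node 3: [-3,3]
  node 4: [-1,1]
  node 5: [-2,-2]
  node 6: [-3,3]
  node 7: [-3,1]

[0,0]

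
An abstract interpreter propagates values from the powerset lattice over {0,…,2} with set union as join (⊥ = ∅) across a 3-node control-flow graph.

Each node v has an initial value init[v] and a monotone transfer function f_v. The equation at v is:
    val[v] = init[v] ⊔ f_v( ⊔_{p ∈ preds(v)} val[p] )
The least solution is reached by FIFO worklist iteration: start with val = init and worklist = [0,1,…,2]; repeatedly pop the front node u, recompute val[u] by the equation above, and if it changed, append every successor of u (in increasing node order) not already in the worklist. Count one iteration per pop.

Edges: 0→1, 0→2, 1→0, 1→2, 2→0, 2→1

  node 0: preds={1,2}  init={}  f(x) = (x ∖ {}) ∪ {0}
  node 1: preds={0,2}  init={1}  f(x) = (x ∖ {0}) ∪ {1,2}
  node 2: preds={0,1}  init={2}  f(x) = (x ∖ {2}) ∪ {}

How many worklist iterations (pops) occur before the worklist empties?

Trace (5 dequeues):
  [1] u=0 | in {1,2} | out {0,1,2} | prev {} | push {}
  [2] u=1 | in {0,1,2} | out {1,2} | prev {1} | push {0}
  [3] u=2 | in {0,1,2} | out {0,1,2} | prev {2} | push {1}
  [4] u=0 | in {0,1,2} | out {0,1,2} | ==
  [5] u=1 | in {0,1,2} | out {1,2} | ==

Converged values:
  [0] {0,1,2}
  [1] {1,2}
  [2] {0,1,2}

5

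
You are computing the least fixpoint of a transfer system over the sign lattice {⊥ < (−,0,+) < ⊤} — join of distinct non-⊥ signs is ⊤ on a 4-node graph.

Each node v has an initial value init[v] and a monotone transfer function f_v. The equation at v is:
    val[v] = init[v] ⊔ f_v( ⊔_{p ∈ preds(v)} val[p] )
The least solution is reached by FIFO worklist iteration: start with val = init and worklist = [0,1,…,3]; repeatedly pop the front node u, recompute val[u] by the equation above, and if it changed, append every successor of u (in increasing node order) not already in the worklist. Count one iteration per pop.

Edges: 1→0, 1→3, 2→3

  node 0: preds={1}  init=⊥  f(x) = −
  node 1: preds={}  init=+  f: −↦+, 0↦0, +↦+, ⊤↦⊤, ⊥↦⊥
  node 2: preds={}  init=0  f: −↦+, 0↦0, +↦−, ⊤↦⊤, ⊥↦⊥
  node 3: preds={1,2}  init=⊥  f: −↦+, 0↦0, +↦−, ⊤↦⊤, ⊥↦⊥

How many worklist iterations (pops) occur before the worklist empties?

Worklist (4 pops):
  #1 pop 0: in=+ → − (was ⊥); enqueue []
  #2 pop 1: in=⊥ → + (no change)
  #3 pop 2: in=⊥ → 0 (no change)
  #4 pop 3: in=⊤ → ⊤ (was ⊥); enqueue []

Fixpoint:
  val[0] = −
  val[1] = +
  val[2] = 0
  val[3] = ⊤

4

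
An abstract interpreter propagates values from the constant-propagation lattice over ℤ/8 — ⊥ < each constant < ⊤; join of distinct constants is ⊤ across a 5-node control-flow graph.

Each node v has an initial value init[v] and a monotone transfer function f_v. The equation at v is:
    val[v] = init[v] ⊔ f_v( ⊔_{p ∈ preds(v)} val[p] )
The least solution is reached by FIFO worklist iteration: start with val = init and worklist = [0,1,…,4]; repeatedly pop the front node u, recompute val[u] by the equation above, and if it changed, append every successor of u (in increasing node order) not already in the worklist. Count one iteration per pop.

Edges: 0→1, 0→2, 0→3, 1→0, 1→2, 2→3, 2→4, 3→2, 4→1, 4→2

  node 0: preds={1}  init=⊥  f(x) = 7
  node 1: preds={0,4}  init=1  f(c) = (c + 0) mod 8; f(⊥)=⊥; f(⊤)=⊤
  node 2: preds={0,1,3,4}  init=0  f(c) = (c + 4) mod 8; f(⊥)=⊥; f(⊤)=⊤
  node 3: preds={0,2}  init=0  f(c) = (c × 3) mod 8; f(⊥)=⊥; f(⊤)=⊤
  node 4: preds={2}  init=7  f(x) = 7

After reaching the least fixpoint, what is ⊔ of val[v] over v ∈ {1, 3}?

⊤

Trace (7 dequeues):
  [1] u=0 | in 1 | out 7 | prev ⊥ | push {}
  [2] u=1 | in 7 | out ⊤ | prev 1 | push {0}
  [3] u=2 | in ⊤ | out ⊤ | prev 0 | push {}
  [4] u=3 | in ⊤ | out ⊤ | prev 0 | push {2}
  [5] u=4 | in ⊤ | out 7 | ==
  [6] u=0 | in ⊤ | out 7 | ==
  [7] u=2 | in ⊤ | out ⊤ | ==

Converged values:
  [0] 7
  [1] ⊤
  [2] ⊤
  [3] ⊤
  [4] 7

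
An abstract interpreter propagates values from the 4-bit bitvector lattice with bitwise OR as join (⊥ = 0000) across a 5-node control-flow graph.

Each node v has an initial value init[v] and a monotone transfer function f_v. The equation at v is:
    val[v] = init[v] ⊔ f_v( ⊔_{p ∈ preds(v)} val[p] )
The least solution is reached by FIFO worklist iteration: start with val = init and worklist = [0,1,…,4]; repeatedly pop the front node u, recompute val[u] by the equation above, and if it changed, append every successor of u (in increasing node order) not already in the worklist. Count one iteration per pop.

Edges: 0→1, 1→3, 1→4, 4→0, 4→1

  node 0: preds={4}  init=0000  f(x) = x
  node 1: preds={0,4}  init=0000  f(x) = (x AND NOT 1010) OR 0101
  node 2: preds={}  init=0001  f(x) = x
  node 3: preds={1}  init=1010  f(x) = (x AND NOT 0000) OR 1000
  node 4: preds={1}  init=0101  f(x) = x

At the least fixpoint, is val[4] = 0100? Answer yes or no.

no

Trace (5 dequeues):
  [1] u=0 | in 0101 | out 0101 | prev 0000 | push {}
  [2] u=1 | in 0101 | out 0101 | prev 0000 | push {}
  [3] u=2 | in 0000 | out 0001 | ==
  [4] u=3 | in 0101 | out 1111 | prev 1010 | push {}
  [5] u=4 | in 0101 | out 0101 | ==

Converged values:
  [0] 0101
  [1] 0101
  [2] 0001
  [3] 1111
  [4] 0101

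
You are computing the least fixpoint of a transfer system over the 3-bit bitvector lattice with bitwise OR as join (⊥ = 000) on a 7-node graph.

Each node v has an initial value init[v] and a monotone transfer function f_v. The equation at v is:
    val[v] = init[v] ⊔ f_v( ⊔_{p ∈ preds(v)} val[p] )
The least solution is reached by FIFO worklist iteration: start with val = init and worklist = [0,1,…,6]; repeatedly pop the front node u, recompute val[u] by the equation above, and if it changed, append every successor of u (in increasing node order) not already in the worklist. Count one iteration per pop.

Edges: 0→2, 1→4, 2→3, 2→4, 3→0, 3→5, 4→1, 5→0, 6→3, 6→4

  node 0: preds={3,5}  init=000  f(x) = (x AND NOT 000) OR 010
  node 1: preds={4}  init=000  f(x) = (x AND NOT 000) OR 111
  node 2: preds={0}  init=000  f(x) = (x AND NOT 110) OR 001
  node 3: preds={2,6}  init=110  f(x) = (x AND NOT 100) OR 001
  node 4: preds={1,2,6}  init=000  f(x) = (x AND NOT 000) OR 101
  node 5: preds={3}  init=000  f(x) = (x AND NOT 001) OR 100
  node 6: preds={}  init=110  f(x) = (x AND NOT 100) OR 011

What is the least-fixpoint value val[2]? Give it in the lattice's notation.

001

Iteration log — 12 steps:
  step 1. node 0  ⊔preds=110  new=110  old=000  +wl: 
  step 2. node 1  ⊔preds=000  new=111  old=000  +wl: 
  step 3. node 2  ⊔preds=110  new=001  old=000  +wl: 
  step 4. node 3  ⊔preds=111  new=111  old=110  +wl: 0
  step 5. node 4  ⊔preds=111  new=111  old=000  +wl: 1
  step 6. node 5  ⊔preds=111  new=110  old=000  +wl: 
  step 7. node 6  ⊔preds=000  new=111  old=110  +wl: 3,4
  step 8. node 0  ⊔preds=111  new=111  old=110  +wl: 2
  step 9. node 1  ⊔preds=111  new=111  stable
  step 10. node 3  ⊔preds=111  new=111  stable
  step 11. node 4  ⊔preds=111  new=111  stable
  step 12. node 2  ⊔preds=111  new=001  stable

Least fixpoint reached:
  node 0: 111
  node 1: 111
  node 2: 001
  node 3: 111
  node 4: 111
  node 5: 110
  node 6: 111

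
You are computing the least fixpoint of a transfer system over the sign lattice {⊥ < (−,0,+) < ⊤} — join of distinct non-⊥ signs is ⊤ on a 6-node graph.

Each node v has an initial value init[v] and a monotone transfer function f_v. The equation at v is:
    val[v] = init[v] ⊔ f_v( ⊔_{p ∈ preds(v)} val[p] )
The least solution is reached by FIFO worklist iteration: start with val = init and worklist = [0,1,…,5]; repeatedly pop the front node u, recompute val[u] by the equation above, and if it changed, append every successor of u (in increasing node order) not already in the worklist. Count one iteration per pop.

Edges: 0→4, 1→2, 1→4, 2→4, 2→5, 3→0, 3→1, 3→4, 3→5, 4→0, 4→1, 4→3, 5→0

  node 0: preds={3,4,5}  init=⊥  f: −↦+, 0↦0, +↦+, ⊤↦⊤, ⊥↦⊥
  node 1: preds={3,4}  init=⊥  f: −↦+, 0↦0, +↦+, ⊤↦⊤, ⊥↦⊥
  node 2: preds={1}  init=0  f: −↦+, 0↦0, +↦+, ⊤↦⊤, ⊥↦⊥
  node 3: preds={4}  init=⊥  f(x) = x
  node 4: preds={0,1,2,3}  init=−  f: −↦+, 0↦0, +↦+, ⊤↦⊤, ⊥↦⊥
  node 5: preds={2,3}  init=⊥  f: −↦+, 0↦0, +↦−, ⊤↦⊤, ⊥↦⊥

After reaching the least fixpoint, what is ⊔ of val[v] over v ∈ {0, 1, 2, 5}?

Worklist (14 pops):
  #1 pop 0: in=− → + (was ⊥); enqueue []
  #2 pop 1: in=− → + (was ⊥); enqueue []
  #3 pop 2: in=+ → ⊤ (was 0); enqueue []
  #4 pop 3: in=− → − (was ⊥); enqueue [0,1]
  #5 pop 4: in=⊤ → ⊤ (was −); enqueue [3]
  #6 pop 5: in=⊤ → ⊤ (was ⊥); enqueue []
  #7 pop 0: in=⊤ → ⊤ (was +); enqueue [4]
  #8 pop 1: in=⊤ → ⊤ (was +); enqueue [2]
  #9 pop 3: in=⊤ → ⊤ (was −); enqueue [0,1,5]
  #10 pop 4: in=⊤ → ⊤ (no change)
  #11 pop 2: in=⊤ → ⊤ (no change)
  #12 pop 0: in=⊤ → ⊤ (no change)
  #13 pop 1: in=⊤ → ⊤ (no change)
  #14 pop 5: in=⊤ → ⊤ (no change)

Fixpoint:
  val[0] = ⊤
  val[1] = ⊤
  val[2] = ⊤
  val[3] = ⊤
  val[4] = ⊤
  val[5] = ⊤

⊤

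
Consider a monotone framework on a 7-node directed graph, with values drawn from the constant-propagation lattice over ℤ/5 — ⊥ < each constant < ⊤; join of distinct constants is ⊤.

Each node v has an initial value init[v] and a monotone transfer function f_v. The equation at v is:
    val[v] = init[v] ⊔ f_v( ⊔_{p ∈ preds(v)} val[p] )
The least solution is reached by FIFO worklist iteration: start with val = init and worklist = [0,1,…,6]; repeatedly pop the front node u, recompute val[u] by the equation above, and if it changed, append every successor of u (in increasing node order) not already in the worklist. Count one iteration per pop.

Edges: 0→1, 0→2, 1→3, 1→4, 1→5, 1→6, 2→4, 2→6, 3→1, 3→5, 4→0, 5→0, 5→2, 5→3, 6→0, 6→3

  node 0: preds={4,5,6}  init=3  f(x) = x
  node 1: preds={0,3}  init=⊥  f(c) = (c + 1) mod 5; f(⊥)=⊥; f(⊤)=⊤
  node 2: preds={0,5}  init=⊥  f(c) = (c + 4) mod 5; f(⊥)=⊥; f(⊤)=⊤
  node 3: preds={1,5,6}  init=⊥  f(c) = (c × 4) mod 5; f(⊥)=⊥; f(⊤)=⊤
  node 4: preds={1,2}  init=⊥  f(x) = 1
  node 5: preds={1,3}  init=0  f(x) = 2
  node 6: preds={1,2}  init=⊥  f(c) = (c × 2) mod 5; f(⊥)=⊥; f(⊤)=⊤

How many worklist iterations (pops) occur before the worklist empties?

Trace (11 dequeues):
  [1] u=0 | in 0 | out ⊤ | prev 3 | push {}
  [2] u=1 | in ⊤ | out ⊤ | prev ⊥ | push {}
  [3] u=2 | in ⊤ | out ⊤ | prev ⊥ | push {}
  [4] u=3 | in ⊤ | out ⊤ | prev ⊥ | push {1}
  [5] u=4 | in ⊤ | out 1 | prev ⊥ | push {0}
  [6] u=5 | in ⊤ | out ⊤ | prev 0 | push {2,3}
  [7] u=6 | in ⊤ | out ⊤ | prev ⊥ | push {}
  [8] u=1 | in ⊤ | out ⊤ | ==
  [9] u=0 | in ⊤ | out ⊤ | ==
  [10] u=2 | in ⊤ | out ⊤ | ==
  [11] u=3 | in ⊤ | out ⊤ | ==

Converged values:
  [0] ⊤
  [1] ⊤
  [2] ⊤
  [3] ⊤
  [4] 1
  [5] ⊤
  [6] ⊤

11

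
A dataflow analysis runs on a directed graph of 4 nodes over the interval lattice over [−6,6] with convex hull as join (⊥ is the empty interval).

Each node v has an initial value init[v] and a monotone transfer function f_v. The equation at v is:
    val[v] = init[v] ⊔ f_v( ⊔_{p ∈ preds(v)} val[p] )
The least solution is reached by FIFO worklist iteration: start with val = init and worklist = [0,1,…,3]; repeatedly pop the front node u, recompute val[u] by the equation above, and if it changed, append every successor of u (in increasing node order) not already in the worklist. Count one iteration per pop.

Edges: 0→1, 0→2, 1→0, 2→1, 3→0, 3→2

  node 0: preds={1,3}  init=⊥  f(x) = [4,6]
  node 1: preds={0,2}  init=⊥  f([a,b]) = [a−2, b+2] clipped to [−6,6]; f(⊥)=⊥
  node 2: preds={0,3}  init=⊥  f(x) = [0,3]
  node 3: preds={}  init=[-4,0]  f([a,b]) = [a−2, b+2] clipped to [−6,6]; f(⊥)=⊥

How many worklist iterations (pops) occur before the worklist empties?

7

Worklist (7 pops):
  #1 pop 0: in=[-4,0] → [4,6] (was ⊥); enqueue []
  #2 pop 1: in=[4,6] → [2,6] (was ⊥); enqueue [0]
  #3 pop 2: in=[-4,6] → [0,3] (was ⊥); enqueue [1]
  #4 pop 3: in=⊥ → [-4,0] (no change)
  #5 pop 0: in=[-4,6] → [4,6] (no change)
  #6 pop 1: in=[0,6] → [-2,6] (was [2,6]); enqueue [0]
  #7 pop 0: in=[-4,6] → [4,6] (no change)

Fixpoint:
  val[0] = [4,6]
  val[1] = [-2,6]
  val[2] = [0,3]
  val[3] = [-4,0]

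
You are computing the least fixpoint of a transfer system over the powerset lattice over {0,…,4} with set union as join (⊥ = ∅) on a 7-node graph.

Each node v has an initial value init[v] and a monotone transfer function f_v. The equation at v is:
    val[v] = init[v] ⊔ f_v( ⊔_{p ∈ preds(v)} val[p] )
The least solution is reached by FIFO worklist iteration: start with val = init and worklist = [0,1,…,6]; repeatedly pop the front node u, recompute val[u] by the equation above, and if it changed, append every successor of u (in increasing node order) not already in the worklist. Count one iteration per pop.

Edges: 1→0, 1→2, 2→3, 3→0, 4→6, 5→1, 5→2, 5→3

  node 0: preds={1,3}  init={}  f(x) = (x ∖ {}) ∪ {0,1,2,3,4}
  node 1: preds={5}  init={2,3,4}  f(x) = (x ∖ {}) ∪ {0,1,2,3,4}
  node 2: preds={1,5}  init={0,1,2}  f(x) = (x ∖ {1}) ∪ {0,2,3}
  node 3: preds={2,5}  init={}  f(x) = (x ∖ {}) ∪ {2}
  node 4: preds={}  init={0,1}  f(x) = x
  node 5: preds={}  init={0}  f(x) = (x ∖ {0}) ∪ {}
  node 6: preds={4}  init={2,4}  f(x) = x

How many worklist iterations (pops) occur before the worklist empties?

8

Trace (8 dequeues):
  [1] u=0 | in {2,3,4} | out {0,1,2,3,4} | prev {} | push {}
  [2] u=1 | in {0} | out {0,1,2,3,4} | prev {2,3,4} | push {0}
  [3] u=2 | in {0,1,2,3,4} | out {0,1,2,3,4} | prev {0,1,2} | push {}
  [4] u=3 | in {0,1,2,3,4} | out {0,1,2,3,4} | prev {} | push {}
  [5] u=4 | in {} | out {0,1} | ==
  [6] u=5 | in {} | out {0} | ==
  [7] u=6 | in {0,1} | out {0,1,2,4} | prev {2,4} | push {}
  [8] u=0 | in {0,1,2,3,4} | out {0,1,2,3,4} | ==

Converged values:
  [0] {0,1,2,3,4}
  [1] {0,1,2,3,4}
  [2] {0,1,2,3,4}
  [3] {0,1,2,3,4}
  [4] {0,1}
  [5] {0}
  [6] {0,1,2,4}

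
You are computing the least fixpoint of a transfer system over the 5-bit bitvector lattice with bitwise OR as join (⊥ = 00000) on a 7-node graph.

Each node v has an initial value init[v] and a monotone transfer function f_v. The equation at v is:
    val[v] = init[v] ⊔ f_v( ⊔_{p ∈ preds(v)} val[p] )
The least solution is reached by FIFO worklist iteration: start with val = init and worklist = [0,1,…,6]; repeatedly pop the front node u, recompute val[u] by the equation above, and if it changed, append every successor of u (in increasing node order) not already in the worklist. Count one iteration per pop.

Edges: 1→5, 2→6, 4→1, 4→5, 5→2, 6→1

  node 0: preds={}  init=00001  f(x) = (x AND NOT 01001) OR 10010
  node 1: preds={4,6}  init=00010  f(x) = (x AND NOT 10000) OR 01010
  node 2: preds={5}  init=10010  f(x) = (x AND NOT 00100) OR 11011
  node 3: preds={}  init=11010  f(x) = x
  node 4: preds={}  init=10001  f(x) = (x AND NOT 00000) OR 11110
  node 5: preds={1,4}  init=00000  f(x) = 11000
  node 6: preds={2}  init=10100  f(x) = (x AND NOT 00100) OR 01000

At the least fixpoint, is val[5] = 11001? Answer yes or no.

no

Iteration log — 9 steps:
  step 1. node 0  ⊔preds=00000  new=10011  old=00001  +wl: 
  step 2. node 1  ⊔preds=10101  new=01111  old=00010  +wl: 
  step 3. node 2  ⊔preds=00000  new=11011  old=10010  +wl: 
  step 4. node 3  ⊔preds=00000  new=11010  stable
  step 5. node 4  ⊔preds=00000  new=11111  old=10001  +wl: 1
  step 6. node 5  ⊔preds=11111  new=11000  old=00000  +wl: 2
  step 7. node 6  ⊔preds=11011  new=11111  old=10100  +wl: 
  step 8. node 1  ⊔preds=11111  new=01111  stable
  step 9. node 2  ⊔preds=11000  new=11011  stable

Least fixpoint reached:
  node 0: 10011
  node 1: 01111
  node 2: 11011
  node 3: 11010
  node 4: 11111
  node 5: 11000
  node 6: 11111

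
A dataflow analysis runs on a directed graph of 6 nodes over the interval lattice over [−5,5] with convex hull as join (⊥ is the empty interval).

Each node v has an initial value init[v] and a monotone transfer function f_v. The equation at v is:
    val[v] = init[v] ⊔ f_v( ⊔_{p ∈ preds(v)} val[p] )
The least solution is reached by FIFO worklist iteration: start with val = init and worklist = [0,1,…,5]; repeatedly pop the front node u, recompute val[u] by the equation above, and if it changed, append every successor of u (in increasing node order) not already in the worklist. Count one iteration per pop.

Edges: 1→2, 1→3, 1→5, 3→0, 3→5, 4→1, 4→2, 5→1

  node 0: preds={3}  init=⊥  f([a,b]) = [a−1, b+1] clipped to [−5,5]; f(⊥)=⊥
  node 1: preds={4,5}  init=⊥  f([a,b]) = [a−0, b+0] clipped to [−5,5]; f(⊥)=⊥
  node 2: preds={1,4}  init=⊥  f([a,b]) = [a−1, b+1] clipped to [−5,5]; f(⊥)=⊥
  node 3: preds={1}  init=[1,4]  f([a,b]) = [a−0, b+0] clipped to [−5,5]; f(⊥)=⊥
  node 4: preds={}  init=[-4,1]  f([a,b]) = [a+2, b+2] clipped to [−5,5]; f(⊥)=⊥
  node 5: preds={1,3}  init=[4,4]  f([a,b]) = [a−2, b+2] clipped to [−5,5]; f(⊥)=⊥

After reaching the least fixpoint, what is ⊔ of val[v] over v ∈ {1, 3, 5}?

Worklist (12 pops):
  #1 pop 0: in=[1,4] → [0,5] (was ⊥); enqueue []
  #2 pop 1: in=[-4,4] → [-4,4] (was ⊥); enqueue []
  #3 pop 2: in=[-4,4] → [-5,5] (was ⊥); enqueue []
  #4 pop 3: in=[-4,4] → [-4,4] (was [1,4]); enqueue [0]
  #5 pop 4: in=⊥ → [-4,1] (no change)
  #6 pop 5: in=[-4,4] → [-5,5] (was [4,4]); enqueue [1]
  #7 pop 0: in=[-4,4] → [-5,5] (was [0,5]); enqueue []
  #8 pop 1: in=[-5,5] → [-5,5] (was [-4,4]); enqueue [2,3,5]
  #9 pop 2: in=[-5,5] → [-5,5] (no change)
  #10 pop 3: in=[-5,5] → [-5,5] (was [-4,4]); enqueue [0]
  #11 pop 5: in=[-5,5] → [-5,5] (no change)
  #12 pop 0: in=[-5,5] → [-5,5] (no change)

Fixpoint:
  val[0] = [-5,5]
  val[1] = [-5,5]
  val[2] = [-5,5]
  val[3] = [-5,5]
  val[4] = [-4,1]
  val[5] = [-5,5]

[-5,5]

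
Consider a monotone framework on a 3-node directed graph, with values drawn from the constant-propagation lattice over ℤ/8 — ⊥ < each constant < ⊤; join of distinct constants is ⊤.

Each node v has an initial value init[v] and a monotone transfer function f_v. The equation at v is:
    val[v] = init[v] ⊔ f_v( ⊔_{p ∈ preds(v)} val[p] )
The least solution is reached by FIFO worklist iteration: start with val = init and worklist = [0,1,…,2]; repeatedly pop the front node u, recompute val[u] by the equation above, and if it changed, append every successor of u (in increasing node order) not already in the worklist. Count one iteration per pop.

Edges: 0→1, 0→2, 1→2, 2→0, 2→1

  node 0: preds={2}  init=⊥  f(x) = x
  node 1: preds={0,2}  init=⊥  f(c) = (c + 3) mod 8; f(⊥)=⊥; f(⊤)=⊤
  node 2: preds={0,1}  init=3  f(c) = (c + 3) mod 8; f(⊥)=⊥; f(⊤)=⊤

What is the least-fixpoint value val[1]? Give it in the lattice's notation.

⊤

Iteration log — 6 steps:
  step 1. node 0  ⊔preds=3  new=3  old=⊥  +wl: 
  step 2. node 1  ⊔preds=3  new=6  old=⊥  +wl: 
  step 3. node 2  ⊔preds=⊤  new=⊤  old=3  +wl: 0,1
  step 4. node 0  ⊔preds=⊤  new=⊤  old=3  +wl: 2
  step 5. node 1  ⊔preds=⊤  new=⊤  old=6  +wl: 
  step 6. node 2  ⊔preds=⊤  new=⊤  stable

Least fixpoint reached:
  node 0: ⊤
  node 1: ⊤
  node 2: ⊤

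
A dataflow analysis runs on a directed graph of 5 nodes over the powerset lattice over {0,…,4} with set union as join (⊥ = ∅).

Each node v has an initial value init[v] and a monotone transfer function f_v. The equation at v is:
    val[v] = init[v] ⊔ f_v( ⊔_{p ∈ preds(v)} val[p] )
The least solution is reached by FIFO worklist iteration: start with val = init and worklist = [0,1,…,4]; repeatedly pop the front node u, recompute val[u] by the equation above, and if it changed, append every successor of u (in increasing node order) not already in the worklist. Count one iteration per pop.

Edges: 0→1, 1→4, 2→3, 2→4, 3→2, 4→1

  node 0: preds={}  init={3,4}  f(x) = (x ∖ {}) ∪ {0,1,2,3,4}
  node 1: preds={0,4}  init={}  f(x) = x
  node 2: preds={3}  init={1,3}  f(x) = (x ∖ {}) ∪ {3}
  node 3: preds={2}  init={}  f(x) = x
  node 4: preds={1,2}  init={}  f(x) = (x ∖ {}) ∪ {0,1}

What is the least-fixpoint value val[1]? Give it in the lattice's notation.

Trace (7 dequeues):
  [1] u=0 | in {} | out {0,1,2,3,4} | prev {3,4} | push {}
  [2] u=1 | in {0,1,2,3,4} | out {0,1,2,3,4} | prev {} | push {}
  [3] u=2 | in {} | out {1,3} | ==
  [4] u=3 | in {1,3} | out {1,3} | prev {} | push {2}
  [5] u=4 | in {0,1,2,3,4} | out {0,1,2,3,4} | prev {} | push {1}
  [6] u=2 | in {1,3} | out {1,3} | ==
  [7] u=1 | in {0,1,2,3,4} | out {0,1,2,3,4} | ==

Converged values:
  [0] {0,1,2,3,4}
  [1] {0,1,2,3,4}
  [2] {1,3}
  [3] {1,3}
  [4] {0,1,2,3,4}

{0,1,2,3,4}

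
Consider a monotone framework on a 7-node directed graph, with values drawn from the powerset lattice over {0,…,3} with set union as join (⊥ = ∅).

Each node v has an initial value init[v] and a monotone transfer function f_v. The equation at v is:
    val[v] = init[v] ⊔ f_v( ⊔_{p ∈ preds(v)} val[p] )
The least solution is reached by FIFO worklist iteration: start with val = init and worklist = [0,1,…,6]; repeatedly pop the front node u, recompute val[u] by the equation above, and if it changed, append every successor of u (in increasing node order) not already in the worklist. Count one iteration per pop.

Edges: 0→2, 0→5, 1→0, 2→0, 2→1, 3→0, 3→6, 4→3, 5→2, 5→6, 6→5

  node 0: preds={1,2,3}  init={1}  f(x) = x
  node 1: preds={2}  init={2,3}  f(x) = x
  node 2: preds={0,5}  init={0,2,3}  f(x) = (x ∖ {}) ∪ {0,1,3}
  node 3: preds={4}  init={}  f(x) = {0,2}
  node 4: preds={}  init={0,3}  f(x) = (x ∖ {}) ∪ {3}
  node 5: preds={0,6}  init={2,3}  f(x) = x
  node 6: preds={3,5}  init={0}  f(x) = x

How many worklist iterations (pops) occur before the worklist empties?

12

Worklist (12 pops):
  #1 pop 0: in={0,2,3} → {0,1,2,3} (was {1}); enqueue []
  #2 pop 1: in={0,2,3} → {0,2,3} (was {2,3}); enqueue [0]
  #3 pop 2: in={0,1,2,3} → {0,1,2,3} (was {0,2,3}); enqueue [1]
  #4 pop 3: in={0,3} → {0,2} (was {}); enqueue []
  #5 pop 4: in={} → {0,3} (no change)
  #6 pop 5: in={0,1,2,3} → {0,1,2,3} (was {2,3}); enqueue [2]
  #7 pop 6: in={0,1,2,3} → {0,1,2,3} (was {0}); enqueue [5]
  #8 pop 0: in={0,1,2,3} → {0,1,2,3} (no change)
  #9 pop 1: in={0,1,2,3} → {0,1,2,3} (was {0,2,3}); enqueue [0]
  #10 pop 2: in={0,1,2,3} → {0,1,2,3} (no change)
  #11 pop 5: in={0,1,2,3} → {0,1,2,3} (no change)
  #12 pop 0: in={0,1,2,3} → {0,1,2,3} (no change)

Fixpoint:
  val[0] = {0,1,2,3}
  val[1] = {0,1,2,3}
  val[2] = {0,1,2,3}
  val[3] = {0,2}
  val[4] = {0,3}
  val[5] = {0,1,2,3}
  val[6] = {0,1,2,3}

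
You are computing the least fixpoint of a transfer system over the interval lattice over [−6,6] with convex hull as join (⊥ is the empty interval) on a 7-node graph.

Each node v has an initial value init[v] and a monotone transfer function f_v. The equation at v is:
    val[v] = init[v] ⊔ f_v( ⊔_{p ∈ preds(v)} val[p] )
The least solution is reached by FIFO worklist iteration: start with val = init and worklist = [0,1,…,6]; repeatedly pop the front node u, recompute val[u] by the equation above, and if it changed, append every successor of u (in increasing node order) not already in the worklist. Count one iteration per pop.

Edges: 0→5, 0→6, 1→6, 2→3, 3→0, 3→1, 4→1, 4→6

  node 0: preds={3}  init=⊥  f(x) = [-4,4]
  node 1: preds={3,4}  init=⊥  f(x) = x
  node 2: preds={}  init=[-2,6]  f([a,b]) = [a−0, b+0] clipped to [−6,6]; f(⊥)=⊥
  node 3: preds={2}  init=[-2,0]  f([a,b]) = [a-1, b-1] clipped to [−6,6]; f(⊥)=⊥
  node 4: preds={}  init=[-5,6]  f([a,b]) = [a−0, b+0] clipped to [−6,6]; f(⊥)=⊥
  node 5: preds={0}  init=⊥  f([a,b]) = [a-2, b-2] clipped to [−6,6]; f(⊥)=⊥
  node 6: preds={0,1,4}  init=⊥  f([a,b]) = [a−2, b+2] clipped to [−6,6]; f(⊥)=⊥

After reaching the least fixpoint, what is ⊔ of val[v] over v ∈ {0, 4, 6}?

Trace (9 dequeues):
  [1] u=0 | in [-2,0] | out [-4,4] | prev ⊥ | push {}
  [2] u=1 | in [-5,6] | out [-5,6] | prev ⊥ | push {}
  [3] u=2 | in ⊥ | out [-2,6] | ==
  [4] u=3 | in [-2,6] | out [-3,5] | prev [-2,0] | push {0,1}
  [5] u=4 | in ⊥ | out [-5,6] | ==
  [6] u=5 | in [-4,4] | out [-6,2] | prev ⊥ | push {}
  [7] u=6 | in [-5,6] | out [-6,6] | prev ⊥ | push {}
  [8] u=0 | in [-3,5] | out [-4,4] | ==
  [9] u=1 | in [-5,6] | out [-5,6] | ==

Converged values:
  [0] [-4,4]
  [1] [-5,6]
  [2] [-2,6]
  [3] [-3,5]
  [4] [-5,6]
  [5] [-6,2]
  [6] [-6,6]

[-6,6]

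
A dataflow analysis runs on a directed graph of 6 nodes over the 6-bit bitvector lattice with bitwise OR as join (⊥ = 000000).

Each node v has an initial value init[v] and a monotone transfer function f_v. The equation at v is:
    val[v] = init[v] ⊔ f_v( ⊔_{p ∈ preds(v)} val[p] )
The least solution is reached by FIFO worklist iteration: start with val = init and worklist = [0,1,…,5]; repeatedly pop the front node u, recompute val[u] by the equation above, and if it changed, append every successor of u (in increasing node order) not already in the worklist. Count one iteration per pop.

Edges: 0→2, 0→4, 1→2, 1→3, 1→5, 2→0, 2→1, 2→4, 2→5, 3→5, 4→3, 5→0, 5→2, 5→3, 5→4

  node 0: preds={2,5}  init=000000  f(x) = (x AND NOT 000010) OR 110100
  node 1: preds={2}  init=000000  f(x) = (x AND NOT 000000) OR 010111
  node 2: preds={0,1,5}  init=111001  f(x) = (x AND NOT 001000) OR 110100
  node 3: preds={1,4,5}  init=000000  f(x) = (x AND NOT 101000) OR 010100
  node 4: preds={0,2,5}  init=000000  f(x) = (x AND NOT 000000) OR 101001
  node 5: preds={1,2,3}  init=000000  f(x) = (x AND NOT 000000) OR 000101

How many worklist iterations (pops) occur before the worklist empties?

11

Iteration log — 11 steps:
  step 1. node 0  ⊔preds=111001  new=111101  old=000000  +wl: 
  step 2. node 1  ⊔preds=111001  new=111111  old=000000  +wl: 
  step 3. node 2  ⊔preds=111111  new=111111  old=111001  +wl: 0,1
  step 4. node 3  ⊔preds=111111  new=010111  old=000000  +wl: 
  step 5. node 4  ⊔preds=111111  new=111111  old=000000  +wl: 3
  step 6. node 5  ⊔preds=111111  new=111111  old=000000  +wl: 2,4
  step 7. node 0  ⊔preds=111111  new=111101  stable
  step 8. node 1  ⊔preds=111111  new=111111  stable
  step 9. node 3  ⊔preds=111111  new=010111  stable
  step 10. node 2  ⊔preds=111111  new=111111  stable
  step 11. node 4  ⊔preds=111111  new=111111  stable

Least fixpoint reached:
  node 0: 111101
  node 1: 111111
  node 2: 111111
  node 3: 010111
  node 4: 111111
  node 5: 111111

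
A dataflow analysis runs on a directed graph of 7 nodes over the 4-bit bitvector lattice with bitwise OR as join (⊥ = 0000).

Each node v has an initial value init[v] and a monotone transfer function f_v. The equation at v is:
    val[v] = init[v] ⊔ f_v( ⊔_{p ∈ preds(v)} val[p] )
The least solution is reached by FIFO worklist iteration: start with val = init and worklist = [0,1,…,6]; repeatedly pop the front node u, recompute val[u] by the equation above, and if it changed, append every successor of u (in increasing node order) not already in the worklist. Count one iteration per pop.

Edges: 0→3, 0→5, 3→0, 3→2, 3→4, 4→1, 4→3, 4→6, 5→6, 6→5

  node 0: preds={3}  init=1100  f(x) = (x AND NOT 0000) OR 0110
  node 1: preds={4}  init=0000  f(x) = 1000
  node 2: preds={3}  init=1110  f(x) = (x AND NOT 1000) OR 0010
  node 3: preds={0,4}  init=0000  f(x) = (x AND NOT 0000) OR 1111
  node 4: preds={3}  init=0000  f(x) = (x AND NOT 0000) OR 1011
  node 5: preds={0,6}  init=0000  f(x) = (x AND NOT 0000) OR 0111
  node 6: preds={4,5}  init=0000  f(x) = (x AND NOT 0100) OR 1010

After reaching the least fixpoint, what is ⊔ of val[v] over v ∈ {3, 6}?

Iteration log — 12 steps:
  step 1. node 0  ⊔preds=0000  new=1110  old=1100  +wl: 
  step 2. node 1  ⊔preds=0000  new=1000  old=0000  +wl: 
  step 3. node 2  ⊔preds=0000  new=1110  stable
  step 4. node 3  ⊔preds=1110  new=1111  old=0000  +wl: 0,2
  step 5. node 4  ⊔preds=1111  new=1111  old=0000  +wl: 1,3
  step 6. node 5  ⊔preds=1110  new=1111  old=0000  +wl: 
  step 7. node 6  ⊔preds=1111  new=1011  old=0000  +wl: 5
  step 8. node 0  ⊔preds=1111  new=1111  old=1110  +wl: 
  step 9. node 2  ⊔preds=1111  new=1111  old=1110  +wl: 
  step 10. node 1  ⊔preds=1111  new=1000  stable
  step 11. node 3  ⊔preds=1111  new=1111  stable
  step 12. node 5  ⊔preds=1111  new=1111  stable

Least fixpoint reached:
  node 0: 1111
  node 1: 1000
  node 2: 1111
  node 3: 1111
  node 4: 1111
  node 5: 1111
  node 6: 1011

1111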